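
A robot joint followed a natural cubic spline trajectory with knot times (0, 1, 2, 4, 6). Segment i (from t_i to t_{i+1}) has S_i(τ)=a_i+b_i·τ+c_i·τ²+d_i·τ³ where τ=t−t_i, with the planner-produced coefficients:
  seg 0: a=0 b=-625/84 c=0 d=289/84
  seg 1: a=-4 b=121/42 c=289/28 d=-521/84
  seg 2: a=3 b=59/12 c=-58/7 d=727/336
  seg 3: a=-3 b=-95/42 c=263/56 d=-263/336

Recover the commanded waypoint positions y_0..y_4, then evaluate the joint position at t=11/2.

y_0 = S_0(0) = a_0 = 0
y_1 = S_1(0) = a_1 = -4
y_2 = S_2(0) = a_2 = 3
y_3 = S_3(0) = a_3 = -3
y_4 = S_3(2) = 5
t_q=11/2 is in segment 3 (τ=3/2); S_3(τ)=1373/896

y_0=0 y_1=-4 y_2=3 y_3=-3 y_4=5
S(11/2) = 1373/896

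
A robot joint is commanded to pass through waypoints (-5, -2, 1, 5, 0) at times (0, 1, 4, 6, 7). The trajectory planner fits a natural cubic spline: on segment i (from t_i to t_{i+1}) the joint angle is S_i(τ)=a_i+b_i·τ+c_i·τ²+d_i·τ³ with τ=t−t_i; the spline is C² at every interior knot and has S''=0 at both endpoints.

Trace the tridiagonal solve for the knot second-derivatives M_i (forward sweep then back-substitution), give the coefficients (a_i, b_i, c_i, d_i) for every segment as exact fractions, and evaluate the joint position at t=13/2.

Δ: Δ0=3, Δ1=1, Δ2=2, Δ3=-5
row 1: diag=8, rhs=-12; c'=3/8, d'=-3/2
row 2: denom=10−3·3/8=71/8; d'=(6−3·-3/2)/(71/8)=84/71
row 3: denom=6−2·16/71=394/71; d'=(-42−2·84/71)/(394/71)=-1575/197
back: M3=-1575/197
back: M2=84/71−16/71·-1575/197=588/197
back: M1=-3/2−3/8·588/197=-516/197
M: M0=0, M1=-516/197, M2=588/197, M3=-1575/197, M4=0
seg 0: a=-5, c=M0/2=0, d=(M1−M0)/(6·1)=-86/197, b=Δ0−h0·(2M0+M1)/6=677/197
seg 1: a=-2, c=M1/2=-258/197, d=(M2−M1)/(6·3)=184/591, b=Δ1−h1·(2M1+M2)/6=419/197
seg 2: a=1, c=M2/2=294/197, d=(M3−M2)/(6·2)=-721/788, b=Δ2−h2·(2M2+M3)/6=527/197
seg 3: a=5, c=M3/2=-1575/394, d=(M4−M3)/(6·1)=525/394, b=Δ3−h3·(2M3+M4)/6=-460/197
t_q=13/2 → seg 3, τ=1/2; S=5+-460/197·τ+-1575/394·τ²+525/394·τ³=9455/3152

  seg 0: a=-5 b=677/197 c=0 d=-86/197
  seg 1: a=-2 b=419/197 c=-258/197 d=184/591
  seg 2: a=1 b=527/197 c=294/197 d=-721/788
  seg 3: a=5 b=-460/197 c=-1575/394 d=525/394
S(13/2) = 9455/3152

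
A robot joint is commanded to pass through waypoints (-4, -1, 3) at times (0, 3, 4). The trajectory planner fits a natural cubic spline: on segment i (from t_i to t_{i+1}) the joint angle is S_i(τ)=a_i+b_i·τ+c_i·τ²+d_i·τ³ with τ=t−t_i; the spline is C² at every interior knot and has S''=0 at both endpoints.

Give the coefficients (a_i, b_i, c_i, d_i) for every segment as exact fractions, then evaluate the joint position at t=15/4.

  seg 0: a=-4 b=-1/8 c=0 d=1/8
  seg 1: a=-1 b=13/4 c=9/8 d=-3/8
S(15/4) = 979/512

Δ: Δ0=1, Δ1=4
row 1: diag=8, rhs=18; c'=1/8, d'=9/4
back: M1=9/4
M: M0=0, M1=9/4, M2=0
seg 0: a=-4, c=M0/2=0, d=(M1−M0)/(6·3)=1/8, b=Δ0−h0·(2M0+M1)/6=-1/8
seg 1: a=-1, c=M1/2=9/8, d=(M2−M1)/(6·1)=-3/8, b=Δ1−h1·(2M1+M2)/6=13/4
t_q=15/4 → seg 1, τ=3/4; S=-1+13/4·τ+9/8·τ²+-3/8·τ³=979/512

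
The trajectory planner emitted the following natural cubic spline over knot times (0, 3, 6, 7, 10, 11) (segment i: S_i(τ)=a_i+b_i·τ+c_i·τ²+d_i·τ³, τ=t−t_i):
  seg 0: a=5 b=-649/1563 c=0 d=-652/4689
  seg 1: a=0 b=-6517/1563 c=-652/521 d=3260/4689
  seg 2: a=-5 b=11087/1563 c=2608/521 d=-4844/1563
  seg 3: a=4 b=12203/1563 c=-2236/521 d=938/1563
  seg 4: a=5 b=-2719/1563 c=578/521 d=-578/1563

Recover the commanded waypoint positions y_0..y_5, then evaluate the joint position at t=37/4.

y_0=5 y_1=0 y_2=-5 y_3=4 y_4=5 y_5=4
S(37/4) = 111295/16672

y_0 = S_0(0) = a_0 = 5
y_1 = S_1(0) = a_1 = 0
y_2 = S_2(0) = a_2 = -5
y_3 = S_3(0) = a_3 = 4
y_4 = S_4(0) = a_4 = 5
y_5 = S_4(1) = 4
t_q=37/4 is in segment 3 (τ=9/4); S_3(τ)=111295/16672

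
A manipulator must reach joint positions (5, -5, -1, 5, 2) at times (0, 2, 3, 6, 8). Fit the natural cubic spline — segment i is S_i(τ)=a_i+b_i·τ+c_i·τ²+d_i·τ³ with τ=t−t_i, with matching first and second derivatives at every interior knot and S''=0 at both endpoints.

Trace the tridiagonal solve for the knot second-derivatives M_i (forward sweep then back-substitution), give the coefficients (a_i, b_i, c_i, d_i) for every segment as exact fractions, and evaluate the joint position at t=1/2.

Δ: Δ0=-5, Δ1=4, Δ2=2, Δ3=-3/2
row 1: diag=6, rhs=54; c'=1/6, d'=9
row 2: denom=8−1·1/6=47/6; d'=(-12−1·9)/(47/6)=-126/47
row 3: denom=10−3·18/47=416/47; d'=(-21−3·-126/47)/(416/47)=-609/416
back: M3=-609/416
back: M2=-126/47−18/47·-609/416=-441/208
back: M1=9−1/6·-441/208=3891/416
M: M0=0, M1=3891/416, M2=-441/208, M3=-609/416, M4=0
seg 0: a=5, c=M0/2=0, d=(M1−M0)/(6·2)=1297/1664, b=Δ0−h0·(2M0+M1)/6=-3377/416
seg 1: a=-5, c=M1/2=3891/832, d=(M2−M1)/(6·1)=-1591/832, b=Δ1−h1·(2M1+M2)/6=257/208
seg 2: a=-1, c=M2/2=-441/416, d=(M3−M2)/(6·3)=7/192, b=Δ2−h2·(2M2+M3)/6=4037/832
seg 3: a=5, c=M3/2=-609/832, d=(M4−M3)/(6·2)=203/1664, b=Δ3−h3·(2M3+M4)/6=-109/208
t_q=1/2 → seg 0, τ=1/2; S=5+-3377/416·τ+0·τ²+1297/1664·τ³=13825/13312

  seg 0: a=5 b=-3377/416 c=0 d=1297/1664
  seg 1: a=-5 b=257/208 c=3891/832 d=-1591/832
  seg 2: a=-1 b=4037/832 c=-441/416 d=7/192
  seg 3: a=5 b=-109/208 c=-609/832 d=203/1664
S(1/2) = 13825/13312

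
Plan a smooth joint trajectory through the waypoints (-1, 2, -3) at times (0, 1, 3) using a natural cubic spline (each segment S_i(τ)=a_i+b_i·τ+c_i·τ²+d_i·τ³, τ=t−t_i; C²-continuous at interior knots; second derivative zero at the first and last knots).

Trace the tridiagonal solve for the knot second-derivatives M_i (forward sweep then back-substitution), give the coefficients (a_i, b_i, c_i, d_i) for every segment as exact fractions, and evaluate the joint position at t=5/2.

  seg 0: a=-1 b=47/12 c=0 d=-11/12
  seg 1: a=2 b=7/6 c=-11/4 d=11/24
S(5/2) = -57/64

Δ: Δ0=3, Δ1=-5/2
row 1: diag=6, rhs=-33; c'=1/3, d'=-11/2
back: M1=-11/2
M: M0=0, M1=-11/2, M2=0
seg 0: a=-1, c=M0/2=0, d=(M1−M0)/(6·1)=-11/12, b=Δ0−h0·(2M0+M1)/6=47/12
seg 1: a=2, c=M1/2=-11/4, d=(M2−M1)/(6·2)=11/24, b=Δ1−h1·(2M1+M2)/6=7/6
t_q=5/2 → seg 1, τ=3/2; S=2+7/6·τ+-11/4·τ²+11/24·τ³=-57/64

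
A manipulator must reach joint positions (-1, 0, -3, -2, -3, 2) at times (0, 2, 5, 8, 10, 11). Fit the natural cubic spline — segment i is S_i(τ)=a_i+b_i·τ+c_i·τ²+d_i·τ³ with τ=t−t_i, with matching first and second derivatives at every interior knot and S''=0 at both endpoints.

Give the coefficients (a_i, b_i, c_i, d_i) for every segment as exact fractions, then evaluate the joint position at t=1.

Δ: Δ0=1/2, Δ1=-1, Δ2=1/3, Δ3=-1/2, Δ4=5
row 1: diag=10, rhs=-9; c'=3/10, d'=-9/10
row 2: denom=12−3·3/10=111/10; d'=(8−3·-9/10)/(111/10)=107/111
row 3: denom=10−3·10/37=340/37; d'=(-5−3·107/111)/(340/37)=-73/85
row 4: denom=6−2·37/170=473/85; d'=(33−2·-73/85)/(473/85)=2951/473
back: M4=2951/473
back: M3=-73/85−37/170·2951/473=-2097/946
back: M2=107/111−10/37·-2097/946=2218/1419
back: M1=-9/10−3/10·2218/1419=-1295/946
M: M0=0, M1=-1295/946, M2=2218/1419, M3=-2097/946, M4=2951/473, M5=0
seg 0: a=-1, c=M0/2=0, d=(M1−M0)/(6·2)=-1295/11352, b=Δ0−h0·(2M0+M1)/6=1357/1419
seg 1: a=0, c=M1/2=-1295/1892, d=(M2−M1)/(6·3)=8321/51084, b=Δ1−h1·(2M1+M2)/6=-1171/2838
seg 2: a=-3, c=M2/2=1109/1419, d=(M3−M2)/(6·3)=-10727/51084, b=Δ2−h2·(2M2+M3)/6=-689/5676
seg 3: a=-2, c=M3/2=-2097/1892, d=(M4−M3)/(6·2)=7999/11352, b=Δ3−h3·(2M3+M4)/6=-3127/2838
seg 4: a=-3, c=M4/2=2951/946, d=(M5−M4)/(6·1)=-2951/2838, b=Δ4−h4·(2M4+M5)/6=4144/1419
t_q=1 → seg 0, τ=1; S=-1+1357/1419·τ+0·τ²+-1295/11352·τ³=-597/3784

  seg 0: a=-1 b=1357/1419 c=0 d=-1295/11352
  seg 1: a=0 b=-1171/2838 c=-1295/1892 d=8321/51084
  seg 2: a=-3 b=-689/5676 c=1109/1419 d=-10727/51084
  seg 3: a=-2 b=-3127/2838 c=-2097/1892 d=7999/11352
  seg 4: a=-3 b=4144/1419 c=2951/946 d=-2951/2838
S(1) = -597/3784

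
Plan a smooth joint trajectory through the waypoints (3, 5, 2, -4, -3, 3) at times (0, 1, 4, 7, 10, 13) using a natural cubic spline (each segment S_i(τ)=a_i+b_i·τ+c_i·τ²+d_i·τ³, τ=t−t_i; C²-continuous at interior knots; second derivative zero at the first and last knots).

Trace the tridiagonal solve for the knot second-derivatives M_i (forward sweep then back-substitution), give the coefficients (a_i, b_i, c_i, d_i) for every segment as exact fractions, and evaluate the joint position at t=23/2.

Δ: Δ0=2, Δ1=-1, Δ2=-2, Δ3=1/3, Δ4=2
row 1: diag=8, rhs=-18; c'=3/8, d'=-9/4
row 2: denom=12−3·3/8=87/8; d'=(-6−3·-9/4)/(87/8)=2/29
row 3: denom=12−3·8/29=324/29; d'=(14−3·2/29)/(324/29)=100/81
row 4: denom=12−3·29/108=403/36; d'=(10−3·100/81)/(403/36)=680/1209
back: M4=680/1209
back: M3=100/81−29/108·680/1209=1310/1209
back: M2=2/29−8/29·1310/1209=-278/1209
back: M1=-9/4−3/8·-278/1209=-872/403
M: M0=0, M1=-872/403, M2=-278/1209, M3=1310/1209, M4=680/1209, M5=0
seg 0: a=3, c=M0/2=0, d=(M1−M0)/(6·1)=-436/1209, b=Δ0−h0·(2M0+M1)/6=2854/1209
seg 1: a=5, c=M1/2=-436/403, d=(M2−M1)/(6·3)=1169/10881, b=Δ1−h1·(2M1+M2)/6=1546/1209
seg 2: a=2, c=M2/2=-139/1209, d=(M3−M2)/(6·3)=794/10881, b=Δ2−h2·(2M2+M3)/6=-215/93
seg 3: a=-4, c=M3/2=655/1209, d=(M4−M3)/(6·3)=-35/1209, b=Δ3−h3·(2M3+M4)/6=-1247/1209
seg 4: a=-3, c=M4/2=340/1209, d=(M5−M4)/(6·3)=-340/10881, b=Δ4−h4·(2M4+M5)/6=1738/1209
t_q=23/2 → seg 4, τ=3/2; S=-3+1738/1209·τ+340/1209·τ²+-340/10881·τ³=-255/806

  seg 0: a=3 b=2854/1209 c=0 d=-436/1209
  seg 1: a=5 b=1546/1209 c=-436/403 d=1169/10881
  seg 2: a=2 b=-215/93 c=-139/1209 d=794/10881
  seg 3: a=-4 b=-1247/1209 c=655/1209 d=-35/1209
  seg 4: a=-3 b=1738/1209 c=340/1209 d=-340/10881
S(23/2) = -255/806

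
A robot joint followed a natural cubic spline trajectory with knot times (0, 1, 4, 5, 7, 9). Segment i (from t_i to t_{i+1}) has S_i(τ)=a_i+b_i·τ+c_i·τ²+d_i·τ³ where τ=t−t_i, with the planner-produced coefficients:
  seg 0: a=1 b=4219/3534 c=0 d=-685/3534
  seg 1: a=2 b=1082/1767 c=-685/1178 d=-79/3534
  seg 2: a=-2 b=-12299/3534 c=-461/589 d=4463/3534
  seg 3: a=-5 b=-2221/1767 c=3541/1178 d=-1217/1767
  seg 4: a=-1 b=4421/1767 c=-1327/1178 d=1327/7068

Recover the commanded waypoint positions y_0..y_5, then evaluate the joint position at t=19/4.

y_0=1 y_1=2 y_2=-2 y_3=-5 y_4=-1 y_5=1
S(19/4) = -340593/75392

y_0 = S_0(0) = a_0 = 1
y_1 = S_1(0) = a_1 = 2
y_2 = S_2(0) = a_2 = -2
y_3 = S_3(0) = a_3 = -5
y_4 = S_4(0) = a_4 = -1
y_5 = S_4(2) = 1
t_q=19/4 is in segment 2 (τ=3/4); S_2(τ)=-340593/75392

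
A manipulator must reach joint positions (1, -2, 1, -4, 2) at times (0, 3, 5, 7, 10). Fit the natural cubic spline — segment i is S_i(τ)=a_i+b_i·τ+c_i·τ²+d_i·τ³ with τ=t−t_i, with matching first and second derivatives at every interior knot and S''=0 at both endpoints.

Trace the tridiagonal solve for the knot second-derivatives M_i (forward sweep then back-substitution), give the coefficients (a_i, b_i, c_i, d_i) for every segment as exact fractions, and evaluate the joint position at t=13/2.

Δ: Δ0=-1, Δ1=3/2, Δ2=-5/2, Δ3=2
row 1: diag=10, rhs=15; c'=1/5, d'=3/2
row 2: denom=8−2·1/5=38/5; d'=(-24−2·3/2)/(38/5)=-135/38
row 3: denom=10−2·5/19=180/19; d'=(27−2·-135/38)/(180/19)=18/5
back: M3=18/5
back: M2=-135/38−5/19·18/5=-9/2
back: M1=3/2−1/5·-9/2=12/5
M: M0=0, M1=12/5, M2=-9/2, M3=18/5, M4=0
seg 0: a=1, c=M0/2=0, d=(M1−M0)/(6·3)=2/15, b=Δ0−h0·(2M0+M1)/6=-11/5
seg 1: a=-2, c=M1/2=6/5, d=(M2−M1)/(6·2)=-23/40, b=Δ1−h1·(2M1+M2)/6=7/5
seg 2: a=1, c=M2/2=-9/4, d=(M3−M2)/(6·2)=27/40, b=Δ2−h2·(2M2+M3)/6=-7/10
seg 3: a=-4, c=M3/2=9/5, d=(M4−M3)/(6·3)=-1/5, b=Δ3−h3·(2M3+M4)/6=-8/5
t_q=13/2 → seg 2, τ=3/2; S=1+-7/10·τ+-9/4·τ²+27/40·τ³=-907/320

  seg 0: a=1 b=-11/5 c=0 d=2/15
  seg 1: a=-2 b=7/5 c=6/5 d=-23/40
  seg 2: a=1 b=-7/10 c=-9/4 d=27/40
  seg 3: a=-4 b=-8/5 c=9/5 d=-1/5
S(13/2) = -907/320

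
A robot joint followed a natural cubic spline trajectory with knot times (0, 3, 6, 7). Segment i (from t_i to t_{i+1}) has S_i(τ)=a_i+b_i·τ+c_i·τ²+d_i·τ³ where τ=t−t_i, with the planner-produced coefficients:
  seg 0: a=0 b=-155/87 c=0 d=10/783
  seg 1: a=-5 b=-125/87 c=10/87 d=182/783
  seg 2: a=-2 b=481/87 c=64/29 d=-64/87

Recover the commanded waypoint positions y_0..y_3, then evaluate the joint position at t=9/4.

y_0=0 y_1=-5 y_2=-2 y_3=5
S(9/4) = -3585/928

y_0 = S_0(0) = a_0 = 0
y_1 = S_1(0) = a_1 = -5
y_2 = S_2(0) = a_2 = -2
y_3 = S_2(1) = 5
t_q=9/4 is in segment 0 (τ=9/4); S_0(τ)=-3585/928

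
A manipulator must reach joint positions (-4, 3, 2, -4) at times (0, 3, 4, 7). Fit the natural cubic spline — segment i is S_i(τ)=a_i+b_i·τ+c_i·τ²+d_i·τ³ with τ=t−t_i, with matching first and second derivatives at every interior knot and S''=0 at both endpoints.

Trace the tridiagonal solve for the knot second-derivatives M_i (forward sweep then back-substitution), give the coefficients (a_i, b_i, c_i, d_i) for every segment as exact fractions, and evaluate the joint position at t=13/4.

  seg 0: a=-4 b=32/9 c=0 d=-11/81
  seg 1: a=3 b=-1/9 c=-11/9 d=1/3
  seg 2: a=2 b=-14/9 c=-2/9 d=2/81
S(13/4) = 557/192

Δ: Δ0=7/3, Δ1=-1, Δ2=-2
row 1: diag=8, rhs=-20; c'=1/8, d'=-5/2
row 2: denom=8−1·1/8=63/8; d'=(-6−1·-5/2)/(63/8)=-4/9
back: M2=-4/9
back: M1=-5/2−1/8·-4/9=-22/9
M: M0=0, M1=-22/9, M2=-4/9, M3=0
seg 0: a=-4, c=M0/2=0, d=(M1−M0)/(6·3)=-11/81, b=Δ0−h0·(2M0+M1)/6=32/9
seg 1: a=3, c=M1/2=-11/9, d=(M2−M1)/(6·1)=1/3, b=Δ1−h1·(2M1+M2)/6=-1/9
seg 2: a=2, c=M2/2=-2/9, d=(M3−M2)/(6·3)=2/81, b=Δ2−h2·(2M2+M3)/6=-14/9
t_q=13/4 → seg 1, τ=1/4; S=3+-1/9·τ+-11/9·τ²+1/3·τ³=557/192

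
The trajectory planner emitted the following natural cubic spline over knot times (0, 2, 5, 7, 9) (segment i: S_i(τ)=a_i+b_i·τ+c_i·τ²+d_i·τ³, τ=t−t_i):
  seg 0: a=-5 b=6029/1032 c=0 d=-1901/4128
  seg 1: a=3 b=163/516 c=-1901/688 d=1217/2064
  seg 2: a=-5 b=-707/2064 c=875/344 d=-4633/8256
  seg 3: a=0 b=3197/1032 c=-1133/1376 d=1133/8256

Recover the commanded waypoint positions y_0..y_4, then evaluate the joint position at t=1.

y_0 = S_0(0) = a_0 = -5
y_1 = S_1(0) = a_1 = 3
y_2 = S_2(0) = a_2 = -5
y_3 = S_3(0) = a_3 = 0
y_4 = S_3(2) = 4
t_q=1 is in segment 0 (τ=1); S_0(τ)=525/1376

y_0=-5 y_1=3 y_2=-5 y_3=0 y_4=4
S(1) = 525/1376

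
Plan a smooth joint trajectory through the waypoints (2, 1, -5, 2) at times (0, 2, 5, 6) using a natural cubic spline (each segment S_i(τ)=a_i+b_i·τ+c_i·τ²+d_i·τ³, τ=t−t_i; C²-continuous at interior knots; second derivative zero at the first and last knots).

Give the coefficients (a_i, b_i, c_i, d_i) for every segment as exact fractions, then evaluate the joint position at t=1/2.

Δ: Δ0=-1/2, Δ1=-2, Δ2=7
row 1: diag=10, rhs=-9; c'=3/10, d'=-9/10
row 2: denom=8−3·3/10=71/10; d'=(54−3·-9/10)/(71/10)=567/71
back: M2=567/71
back: M1=-9/10−3/10·567/71=-234/71
M: M0=0, M1=-234/71, M2=567/71, M3=0
seg 0: a=2, c=M0/2=0, d=(M1−M0)/(6·2)=-39/142, b=Δ0−h0·(2M0+M1)/6=85/142
seg 1: a=1, c=M1/2=-117/71, d=(M2−M1)/(6·3)=89/142, b=Δ1−h1·(2M1+M2)/6=-383/142
seg 2: a=-5, c=M2/2=567/142, d=(M3−M2)/(6·1)=-189/142, b=Δ2−h2·(2M2+M3)/6=308/71
t_q=1/2 → seg 0, τ=1/2; S=2+85/142·τ+0·τ²+-39/142·τ³=2573/1136

  seg 0: a=2 b=85/142 c=0 d=-39/142
  seg 1: a=1 b=-383/142 c=-117/71 d=89/142
  seg 2: a=-5 b=308/71 c=567/142 d=-189/142
S(1/2) = 2573/1136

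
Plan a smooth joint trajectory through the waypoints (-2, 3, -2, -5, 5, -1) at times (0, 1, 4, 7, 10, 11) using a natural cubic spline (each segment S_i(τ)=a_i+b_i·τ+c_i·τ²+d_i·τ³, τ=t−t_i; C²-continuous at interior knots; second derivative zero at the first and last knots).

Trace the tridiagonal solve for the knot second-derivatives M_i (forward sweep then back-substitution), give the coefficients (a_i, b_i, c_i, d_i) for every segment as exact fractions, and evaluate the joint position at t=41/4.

Δ: Δ0=5, Δ1=-5/3, Δ2=-1, Δ3=10/3, Δ4=-6
row 1: diag=8, rhs=-40; c'=3/8, d'=-5
row 2: denom=12−3·3/8=87/8; d'=(4−3·-5)/(87/8)=152/87
row 3: denom=12−3·8/29=324/29; d'=(26−3·152/87)/(324/29)=301/162
row 4: denom=8−3·29/108=259/36; d'=(-56−3·301/162)/(259/36)=-950/111
back: M4=-950/111
back: M3=301/162−29/108·-950/111=1384/333
back: M2=152/87−8/29·1384/333=200/333
back: M1=-5−3/8·200/333=-580/111
M: M0=0, M1=-580/111, M2=200/333, M3=1384/333, M4=-950/111, M5=0
seg 0: a=-2, c=M0/2=0, d=(M1−M0)/(6·1)=-290/333, b=Δ0−h0·(2M0+M1)/6=1955/333
seg 1: a=3, c=M1/2=-290/111, d=(M2−M1)/(6·3)=970/2997, b=Δ1−h1·(2M1+M2)/6=1085/333
seg 2: a=-2, c=M2/2=100/333, d=(M3−M2)/(6·3)=16/81, b=Δ2−h2·(2M2+M3)/6=-1225/333
seg 3: a=-5, c=M3/2=692/333, d=(M4−M3)/(6·3)=-2117/2997, b=Δ3−h3·(2M3+M4)/6=1151/333
seg 4: a=5, c=M4/2=-475/111, d=(M5−M4)/(6·1)=475/333, b=Δ4−h4·(2M4+M5)/6=-1048/333
t_q=41/4 → seg 4, τ=1/4; S=5+-1048/333·τ+-475/111·τ²+475/333·τ³=28189/7104

  seg 0: a=-2 b=1955/333 c=0 d=-290/333
  seg 1: a=3 b=1085/333 c=-290/111 d=970/2997
  seg 2: a=-2 b=-1225/333 c=100/333 d=16/81
  seg 3: a=-5 b=1151/333 c=692/333 d=-2117/2997
  seg 4: a=5 b=-1048/333 c=-475/111 d=475/333
S(41/4) = 28189/7104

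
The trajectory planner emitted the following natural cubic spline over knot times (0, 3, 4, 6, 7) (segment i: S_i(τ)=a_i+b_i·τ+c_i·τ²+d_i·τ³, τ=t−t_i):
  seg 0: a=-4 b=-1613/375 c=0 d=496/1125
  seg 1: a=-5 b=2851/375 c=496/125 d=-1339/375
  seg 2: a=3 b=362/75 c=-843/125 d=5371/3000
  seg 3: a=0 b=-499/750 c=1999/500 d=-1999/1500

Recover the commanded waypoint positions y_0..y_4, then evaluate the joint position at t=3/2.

y_0 = S_0(0) = a_0 = -4
y_1 = S_1(0) = a_1 = -5
y_2 = S_2(0) = a_2 = 3
y_3 = S_3(0) = a_3 = 0
y_4 = S_3(1) = 2
t_q=3/2 is in segment 0 (τ=3/2); S_0(τ)=-2241/250

y_0=-4 y_1=-5 y_2=3 y_3=0 y_4=2
S(3/2) = -2241/250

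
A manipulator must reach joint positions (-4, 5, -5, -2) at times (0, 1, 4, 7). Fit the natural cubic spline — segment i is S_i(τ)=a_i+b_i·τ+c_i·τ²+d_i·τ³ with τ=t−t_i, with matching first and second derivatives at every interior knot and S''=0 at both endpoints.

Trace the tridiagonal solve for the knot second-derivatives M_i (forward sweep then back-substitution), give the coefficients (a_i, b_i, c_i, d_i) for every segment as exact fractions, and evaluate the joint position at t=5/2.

Δ: Δ0=9, Δ1=-10/3, Δ2=1
row 1: diag=8, rhs=-74; c'=3/8, d'=-37/4
row 2: denom=12−3·3/8=87/8; d'=(26−3·-37/4)/(87/8)=430/87
back: M2=430/87
back: M1=-37/4−3/8·430/87=-322/29
M: M0=0, M1=-322/29, M2=430/87, M3=0
seg 0: a=-4, c=M0/2=0, d=(M1−M0)/(6·1)=-161/87, b=Δ0−h0·(2M0+M1)/6=944/87
seg 1: a=5, c=M1/2=-161/29, d=(M2−M1)/(6·3)=698/783, b=Δ1−h1·(2M1+M2)/6=461/87
seg 2: a=-5, c=M2/2=215/87, d=(M3−M2)/(6·3)=-215/783, b=Δ2−h2·(2M2+M3)/6=-343/87
t_q=5/2 → seg 1, τ=3/2; S=5+461/87·τ+-161/29·τ²+698/783·τ³=201/58

  seg 0: a=-4 b=944/87 c=0 d=-161/87
  seg 1: a=5 b=461/87 c=-161/29 d=698/783
  seg 2: a=-5 b=-343/87 c=215/87 d=-215/783
S(5/2) = 201/58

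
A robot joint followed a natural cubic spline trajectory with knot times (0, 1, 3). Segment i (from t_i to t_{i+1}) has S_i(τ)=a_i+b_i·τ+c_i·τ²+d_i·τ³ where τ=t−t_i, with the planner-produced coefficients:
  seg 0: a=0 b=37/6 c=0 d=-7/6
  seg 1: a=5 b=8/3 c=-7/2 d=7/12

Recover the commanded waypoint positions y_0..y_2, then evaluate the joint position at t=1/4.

y_0=0 y_1=5 y_2=1
S(1/4) = 195/128

y_0 = S_0(0) = a_0 = 0
y_1 = S_1(0) = a_1 = 5
y_2 = S_1(2) = 1
t_q=1/4 is in segment 0 (τ=1/4); S_0(τ)=195/128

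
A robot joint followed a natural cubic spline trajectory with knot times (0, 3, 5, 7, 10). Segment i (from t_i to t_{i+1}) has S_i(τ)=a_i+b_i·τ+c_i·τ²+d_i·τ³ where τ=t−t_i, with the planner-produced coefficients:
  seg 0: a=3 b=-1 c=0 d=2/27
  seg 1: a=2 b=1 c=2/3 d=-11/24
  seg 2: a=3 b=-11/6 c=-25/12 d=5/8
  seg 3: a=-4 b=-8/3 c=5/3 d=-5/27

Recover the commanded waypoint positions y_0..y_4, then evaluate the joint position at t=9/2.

y_0=3 y_1=2 y_2=3 y_3=-4 y_4=-2
S(9/2) = 221/64

y_0 = S_0(0) = a_0 = 3
y_1 = S_1(0) = a_1 = 2
y_2 = S_2(0) = a_2 = 3
y_3 = S_3(0) = a_3 = -4
y_4 = S_3(3) = -2
t_q=9/2 is in segment 1 (τ=3/2); S_1(τ)=221/64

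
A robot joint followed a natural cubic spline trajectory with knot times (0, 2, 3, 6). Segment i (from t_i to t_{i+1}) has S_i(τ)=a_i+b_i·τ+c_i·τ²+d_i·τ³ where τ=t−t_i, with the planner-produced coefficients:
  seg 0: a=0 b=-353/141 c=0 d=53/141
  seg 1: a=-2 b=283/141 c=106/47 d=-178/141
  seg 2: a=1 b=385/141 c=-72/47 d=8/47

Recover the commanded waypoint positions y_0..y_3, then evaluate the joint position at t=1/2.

y_0=0 y_1=-2 y_2=1 y_3=0
S(1/2) = -453/376

y_0 = S_0(0) = a_0 = 0
y_1 = S_1(0) = a_1 = -2
y_2 = S_2(0) = a_2 = 1
y_3 = S_2(3) = 0
t_q=1/2 is in segment 0 (τ=1/2); S_0(τ)=-453/376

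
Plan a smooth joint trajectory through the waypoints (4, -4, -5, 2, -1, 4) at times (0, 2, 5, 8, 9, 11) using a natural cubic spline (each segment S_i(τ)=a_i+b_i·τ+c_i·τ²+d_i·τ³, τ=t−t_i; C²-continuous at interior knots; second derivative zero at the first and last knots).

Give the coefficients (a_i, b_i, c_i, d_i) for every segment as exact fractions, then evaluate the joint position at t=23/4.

Δ: Δ0=-4, Δ1=-1/3, Δ2=7/3, Δ3=-3, Δ4=5/2
row 1: diag=10, rhs=22; c'=3/10, d'=11/5
row 2: denom=12−3·3/10=111/10; d'=(16−3·11/5)/(111/10)=94/111
row 3: denom=8−3·10/37=266/37; d'=(-32−3·94/111)/(266/37)=-639/133
row 4: denom=6−1·37/266=1559/266; d'=(33−1·-639/133)/(1559/266)=10056/1559
back: M4=10056/1559
back: M3=-639/133−37/266·10056/1559=-8889/1559
back: M2=94/111−10/37·-8889/1559=11168/4677
back: M1=11/5−3/10·11168/4677=2313/1559
M: M0=0, M1=2313/1559, M2=11168/4677, M3=-8889/1559, M4=10056/1559, M5=0
seg 0: a=4, c=M0/2=0, d=(M1−M0)/(6·2)=771/6236, b=Δ0−h0·(2M0+M1)/6=-7007/1559
seg 1: a=-4, c=M1/2=2313/3118, d=(M2−M1)/(6·3)=4229/84186, b=Δ1−h1·(2M1+M2)/6=-4694/1559
seg 2: a=-5, c=M2/2=5584/4677, d=(M3−M2)/(6·3)=-37835/84186, b=Δ2−h2·(2M2+M3)/6=8719/3118
seg 3: a=2, c=M3/2=-8889/3118, d=(M4−M3)/(6·1)=6315/3118, b=Δ3−h3·(2M3+M4)/6=-3390/1559
seg 4: a=-1, c=M4/2=5028/1559, d=(M5−M4)/(6·2)=-838/1559, b=Δ4−h4·(2M4+M5)/6=-5613/3118
t_q=23/4 → seg 2, τ=3/4; S=-5+8719/3118·τ+5584/4677·τ²+-37835/84186·τ³=-483067/199552

  seg 0: a=4 b=-7007/1559 c=0 d=771/6236
  seg 1: a=-4 b=-4694/1559 c=2313/3118 d=4229/84186
  seg 2: a=-5 b=8719/3118 c=5584/4677 d=-37835/84186
  seg 3: a=2 b=-3390/1559 c=-8889/3118 d=6315/3118
  seg 4: a=-1 b=-5613/3118 c=5028/1559 d=-838/1559
S(23/4) = -483067/199552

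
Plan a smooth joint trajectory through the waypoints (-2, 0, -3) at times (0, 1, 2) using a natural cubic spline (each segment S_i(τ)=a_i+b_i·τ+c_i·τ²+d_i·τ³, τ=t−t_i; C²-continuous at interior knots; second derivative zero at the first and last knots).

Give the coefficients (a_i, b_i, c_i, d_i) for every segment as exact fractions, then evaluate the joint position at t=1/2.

  seg 0: a=-2 b=13/4 c=0 d=-5/4
  seg 1: a=0 b=-1/2 c=-15/4 d=5/4
S(1/2) = -17/32

Δ: Δ0=2, Δ1=-3
row 1: diag=4, rhs=-30; c'=1/4, d'=-15/2
back: M1=-15/2
M: M0=0, M1=-15/2, M2=0
seg 0: a=-2, c=M0/2=0, d=(M1−M0)/(6·1)=-5/4, b=Δ0−h0·(2M0+M1)/6=13/4
seg 1: a=0, c=M1/2=-15/4, d=(M2−M1)/(6·1)=5/4, b=Δ1−h1·(2M1+M2)/6=-1/2
t_q=1/2 → seg 0, τ=1/2; S=-2+13/4·τ+0·τ²+-5/4·τ³=-17/32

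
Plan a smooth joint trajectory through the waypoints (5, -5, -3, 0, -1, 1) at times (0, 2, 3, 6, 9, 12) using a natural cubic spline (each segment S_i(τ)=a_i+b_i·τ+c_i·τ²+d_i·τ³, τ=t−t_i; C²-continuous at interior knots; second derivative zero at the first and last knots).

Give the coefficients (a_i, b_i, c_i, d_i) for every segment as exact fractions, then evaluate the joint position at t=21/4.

  seg 0: a=5 b=-14083/1899 c=0 d=1147/1899
  seg 1: a=-5 b=-319/1899 c=2294/633 d=-2765/1899
  seg 2: a=-3 b=5150/1899 c=-157/211 d=988/17091
  seg 3: a=0 b=-364/1899 c=-425/1899 d=1006/17091
  seg 4: a=-1 b=104/1899 c=581/1899 d=-581/17091
S(21/4) = -11/1688

Δ: Δ0=-5, Δ1=2, Δ2=1, Δ3=-1/3, Δ4=2/3
row 1: diag=6, rhs=42; c'=1/6, d'=7
row 2: denom=8−1·1/6=47/6; d'=(-6−1·7)/(47/6)=-78/47
row 3: denom=12−3·18/47=510/47; d'=(-8−3·-78/47)/(510/47)=-71/255
row 4: denom=12−3·47/170=1899/170; d'=(6−3·-71/255)/(1899/170)=1162/1899
back: M4=1162/1899
back: M3=-71/255−47/170·1162/1899=-850/1899
back: M2=-78/47−18/47·-850/1899=-314/211
back: M1=7−1/6·-314/211=4588/633
M: M0=0, M1=4588/633, M2=-314/211, M3=-850/1899, M4=1162/1899, M5=0
seg 0: a=5, c=M0/2=0, d=(M1−M0)/(6·2)=1147/1899, b=Δ0−h0·(2M0+M1)/6=-14083/1899
seg 1: a=-5, c=M1/2=2294/633, d=(M2−M1)/(6·1)=-2765/1899, b=Δ1−h1·(2M1+M2)/6=-319/1899
seg 2: a=-3, c=M2/2=-157/211, d=(M3−M2)/(6·3)=988/17091, b=Δ2−h2·(2M2+M3)/6=5150/1899
seg 3: a=0, c=M3/2=-425/1899, d=(M4−M3)/(6·3)=1006/17091, b=Δ3−h3·(2M3+M4)/6=-364/1899
seg 4: a=-1, c=M4/2=581/1899, d=(M5−M4)/(6·3)=-581/17091, b=Δ4−h4·(2M4+M5)/6=104/1899
t_q=21/4 → seg 2, τ=9/4; S=-3+5150/1899·τ+-157/211·τ²+988/17091·τ³=-11/1688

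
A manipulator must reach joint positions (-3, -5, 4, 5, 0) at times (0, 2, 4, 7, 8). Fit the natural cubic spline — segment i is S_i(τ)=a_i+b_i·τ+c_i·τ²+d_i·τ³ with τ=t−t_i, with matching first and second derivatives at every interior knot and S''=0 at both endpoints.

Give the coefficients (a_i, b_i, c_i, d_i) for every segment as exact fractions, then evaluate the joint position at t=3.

  seg 0: a=-3 b=-4159/1608 c=0 d=2551/6432
  seg 1: a=-5 b=1747/804 c=2551/1072 d=-3911/6432
  seg 2: a=4 b=7067/1608 c=-85/67 d=-137/4824
  seg 3: a=5 b=-3203/804 c=-817/536 d=817/1608
S(3) = -2263/2144

Δ: Δ0=-1, Δ1=9/2, Δ2=1/3, Δ3=-5
row 1: diag=8, rhs=33; c'=1/4, d'=33/8
row 2: denom=10−2·1/4=19/2; d'=(-25−2·33/8)/(19/2)=-7/2
row 3: denom=8−3·6/19=134/19; d'=(-32−3·-7/2)/(134/19)=-817/268
back: M3=-817/268
back: M2=-7/2−6/19·-817/268=-170/67
back: M1=33/8−1/4·-170/67=2551/536
M: M0=0, M1=2551/536, M2=-170/67, M3=-817/268, M4=0
seg 0: a=-3, c=M0/2=0, d=(M1−M0)/(6·2)=2551/6432, b=Δ0−h0·(2M0+M1)/6=-4159/1608
seg 1: a=-5, c=M1/2=2551/1072, d=(M2−M1)/(6·2)=-3911/6432, b=Δ1−h1·(2M1+M2)/6=1747/804
seg 2: a=4, c=M2/2=-85/67, d=(M3−M2)/(6·3)=-137/4824, b=Δ2−h2·(2M2+M3)/6=7067/1608
seg 3: a=5, c=M3/2=-817/536, d=(M4−M3)/(6·1)=817/1608, b=Δ3−h3·(2M3+M4)/6=-3203/804
t_q=3 → seg 1, τ=1; S=-5+1747/804·τ+2551/1072·τ²+-3911/6432·τ³=-2263/2144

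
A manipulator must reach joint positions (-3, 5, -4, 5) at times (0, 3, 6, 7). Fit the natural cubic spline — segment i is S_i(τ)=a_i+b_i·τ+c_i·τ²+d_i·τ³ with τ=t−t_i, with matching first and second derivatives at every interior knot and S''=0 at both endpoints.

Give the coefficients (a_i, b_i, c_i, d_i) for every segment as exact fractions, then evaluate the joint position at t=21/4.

  seg 0: a=-3 b=476/87 c=0 d=-244/783
  seg 1: a=5 b=-256/87 c=-244/87 d=727/783
  seg 2: a=-4 b=461/87 c=161/29 d=-161/87
S(21/4) = -9731/1856

Δ: Δ0=8/3, Δ1=-3, Δ2=9
row 1: diag=12, rhs=-34; c'=1/4, d'=-17/6
row 2: denom=8−3·1/4=29/4; d'=(72−3·-17/6)/(29/4)=322/29
back: M2=322/29
back: M1=-17/6−1/4·322/29=-488/87
M: M0=0, M1=-488/87, M2=322/29, M3=0
seg 0: a=-3, c=M0/2=0, d=(M1−M0)/(6·3)=-244/783, b=Δ0−h0·(2M0+M1)/6=476/87
seg 1: a=5, c=M1/2=-244/87, d=(M2−M1)/(6·3)=727/783, b=Δ1−h1·(2M1+M2)/6=-256/87
seg 2: a=-4, c=M2/2=161/29, d=(M3−M2)/(6·1)=-161/87, b=Δ2−h2·(2M2+M3)/6=461/87
t_q=21/4 → seg 1, τ=9/4; S=5+-256/87·τ+-244/87·τ²+727/783·τ³=-9731/1856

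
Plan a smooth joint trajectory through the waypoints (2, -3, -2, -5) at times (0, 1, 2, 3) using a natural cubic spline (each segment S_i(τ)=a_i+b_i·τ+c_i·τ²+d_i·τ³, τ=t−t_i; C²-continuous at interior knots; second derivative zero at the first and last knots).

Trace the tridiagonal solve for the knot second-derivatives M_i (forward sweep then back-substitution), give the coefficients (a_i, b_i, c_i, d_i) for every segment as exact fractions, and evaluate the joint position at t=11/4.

Δ: Δ0=-5, Δ1=1, Δ2=-3
row 1: diag=4, rhs=36; c'=1/4, d'=9
row 2: denom=4−1·1/4=15/4; d'=(-24−1·9)/(15/4)=-44/5
back: M2=-44/5
back: M1=9−1/4·-44/5=56/5
M: M0=0, M1=56/5, M2=-44/5, M3=0
seg 0: a=2, c=M0/2=0, d=(M1−M0)/(6·1)=28/15, b=Δ0−h0·(2M0+M1)/6=-103/15
seg 1: a=-3, c=M1/2=28/5, d=(M2−M1)/(6·1)=-10/3, b=Δ1−h1·(2M1+M2)/6=-19/15
seg 2: a=-2, c=M2/2=-22/5, d=(M3−M2)/(6·1)=22/15, b=Δ2−h2·(2M2+M3)/6=-1/15
t_q=11/4 → seg 2, τ=3/4; S=-2+-1/15·τ+-22/5·τ²+22/15·τ³=-125/32

  seg 0: a=2 b=-103/15 c=0 d=28/15
  seg 1: a=-3 b=-19/15 c=28/5 d=-10/3
  seg 2: a=-2 b=-1/15 c=-22/5 d=22/15
S(11/4) = -125/32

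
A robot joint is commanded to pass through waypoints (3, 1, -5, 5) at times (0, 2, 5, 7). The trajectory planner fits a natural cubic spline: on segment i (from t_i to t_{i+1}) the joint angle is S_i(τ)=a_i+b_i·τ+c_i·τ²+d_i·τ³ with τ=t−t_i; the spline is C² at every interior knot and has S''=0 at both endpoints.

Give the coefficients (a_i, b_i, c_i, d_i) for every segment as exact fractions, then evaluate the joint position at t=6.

  seg 0: a=3 b=-29/91 c=0 d=-31/182
  seg 1: a=1 b=-215/91 c=-93/91 d=8/21
  seg 2: a=-5 b=163/91 c=219/91 d=-73/182
S(6) = -219/182

Δ: Δ0=-1, Δ1=-2, Δ2=5
row 1: diag=10, rhs=-6; c'=3/10, d'=-3/5
row 2: denom=10−3·3/10=91/10; d'=(42−3·-3/5)/(91/10)=438/91
back: M2=438/91
back: M1=-3/5−3/10·438/91=-186/91
M: M0=0, M1=-186/91, M2=438/91, M3=0
seg 0: a=3, c=M0/2=0, d=(M1−M0)/(6·2)=-31/182, b=Δ0−h0·(2M0+M1)/6=-29/91
seg 1: a=1, c=M1/2=-93/91, d=(M2−M1)/(6·3)=8/21, b=Δ1−h1·(2M1+M2)/6=-215/91
seg 2: a=-5, c=M2/2=219/91, d=(M3−M2)/(6·2)=-73/182, b=Δ2−h2·(2M2+M3)/6=163/91
t_q=6 → seg 2, τ=1; S=-5+163/91·τ+219/91·τ²+-73/182·τ³=-219/182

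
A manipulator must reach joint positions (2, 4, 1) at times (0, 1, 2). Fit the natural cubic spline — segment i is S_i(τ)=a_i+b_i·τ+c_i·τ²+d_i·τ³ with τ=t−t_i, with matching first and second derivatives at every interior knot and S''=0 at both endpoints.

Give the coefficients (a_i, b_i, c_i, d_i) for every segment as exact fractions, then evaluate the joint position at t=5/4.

  seg 0: a=2 b=13/4 c=0 d=-5/4
  seg 1: a=4 b=-1/2 c=-15/4 d=5/4
S(5/4) = 937/256

Δ: Δ0=2, Δ1=-3
row 1: diag=4, rhs=-30; c'=1/4, d'=-15/2
back: M1=-15/2
M: M0=0, M1=-15/2, M2=0
seg 0: a=2, c=M0/2=0, d=(M1−M0)/(6·1)=-5/4, b=Δ0−h0·(2M0+M1)/6=13/4
seg 1: a=4, c=M1/2=-15/4, d=(M2−M1)/(6·1)=5/4, b=Δ1−h1·(2M1+M2)/6=-1/2
t_q=5/4 → seg 1, τ=1/4; S=4+-1/2·τ+-15/4·τ²+5/4·τ³=937/256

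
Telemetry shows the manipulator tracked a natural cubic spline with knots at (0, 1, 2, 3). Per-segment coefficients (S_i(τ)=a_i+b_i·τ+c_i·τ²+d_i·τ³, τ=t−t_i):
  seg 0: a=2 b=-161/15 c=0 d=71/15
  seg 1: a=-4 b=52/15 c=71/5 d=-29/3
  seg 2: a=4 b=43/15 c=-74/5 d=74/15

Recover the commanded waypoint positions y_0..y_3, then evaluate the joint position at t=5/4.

y_0=2 y_1=-4 y_2=4 y_3=-3
S(5/4) = -767/320

y_0 = S_0(0) = a_0 = 2
y_1 = S_1(0) = a_1 = -4
y_2 = S_2(0) = a_2 = 4
y_3 = S_2(1) = -3
t_q=5/4 is in segment 1 (τ=1/4); S_1(τ)=-767/320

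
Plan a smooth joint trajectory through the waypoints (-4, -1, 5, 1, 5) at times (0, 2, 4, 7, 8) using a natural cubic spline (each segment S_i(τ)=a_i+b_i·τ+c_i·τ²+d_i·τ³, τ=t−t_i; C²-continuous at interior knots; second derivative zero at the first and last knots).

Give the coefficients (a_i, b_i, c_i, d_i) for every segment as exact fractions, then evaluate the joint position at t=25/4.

Δ: Δ0=3/2, Δ1=3, Δ2=-4/3, Δ3=4
row 1: diag=8, rhs=9; c'=1/4, d'=9/8
row 2: denom=10−2·1/4=19/2; d'=(-26−2·9/8)/(19/2)=-113/38
row 3: denom=8−3·6/19=134/19; d'=(32−3·-113/38)/(134/19)=1555/268
back: M3=1555/268
back: M2=-113/38−6/19·1555/268=-322/67
back: M1=9/8−1/4·-322/67=1247/536
M: M0=0, M1=1247/536, M2=-322/67, M3=1555/268, M4=0
seg 0: a=-4, c=M0/2=0, d=(M1−M0)/(6·2)=1247/6432, b=Δ0−h0·(2M0+M1)/6=1165/1608
seg 1: a=-1, c=M1/2=1247/1072, d=(M2−M1)/(6·2)=-3823/6432, b=Δ1−h1·(2M1+M2)/6=2453/804
seg 2: a=5, c=M2/2=-161/67, d=(M3−M2)/(6·3)=2843/4824, b=Δ2−h2·(2M2+M3)/6=919/1608
seg 3: a=1, c=M3/2=1555/536, d=(M4−M3)/(6·1)=-1555/1608, b=Δ3−h3·(2M3+M4)/6=1661/804
t_q=25/4 → seg 2, τ=9/4; S=5+919/1608·τ+-161/67·τ²+2843/4824·τ³=28603/34304

  seg 0: a=-4 b=1165/1608 c=0 d=1247/6432
  seg 1: a=-1 b=2453/804 c=1247/1072 d=-3823/6432
  seg 2: a=5 b=919/1608 c=-161/67 d=2843/4824
  seg 3: a=1 b=1661/804 c=1555/536 d=-1555/1608
S(25/4) = 28603/34304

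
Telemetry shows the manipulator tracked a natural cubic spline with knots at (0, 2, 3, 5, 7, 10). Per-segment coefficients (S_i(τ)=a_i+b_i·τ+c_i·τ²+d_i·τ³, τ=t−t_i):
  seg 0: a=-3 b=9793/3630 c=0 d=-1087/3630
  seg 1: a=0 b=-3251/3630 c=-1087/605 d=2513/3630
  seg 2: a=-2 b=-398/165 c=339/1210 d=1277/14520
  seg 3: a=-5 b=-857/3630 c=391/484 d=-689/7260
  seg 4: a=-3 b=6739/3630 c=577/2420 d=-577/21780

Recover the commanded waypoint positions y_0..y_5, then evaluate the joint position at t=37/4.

y_0 = S_0(0) = a_0 = -3
y_1 = S_1(0) = a_1 = 0
y_2 = S_2(0) = a_2 = -2
y_3 = S_3(0) = a_3 = -5
y_4 = S_4(0) = a_4 = -3
y_5 = S_4(3) = 4
t_q=37/4 is in segment 4 (τ=9/4); S_4(τ)=64503/30976

y_0=-3 y_1=0 y_2=-2 y_3=-5 y_4=-3 y_5=4
S(37/4) = 64503/30976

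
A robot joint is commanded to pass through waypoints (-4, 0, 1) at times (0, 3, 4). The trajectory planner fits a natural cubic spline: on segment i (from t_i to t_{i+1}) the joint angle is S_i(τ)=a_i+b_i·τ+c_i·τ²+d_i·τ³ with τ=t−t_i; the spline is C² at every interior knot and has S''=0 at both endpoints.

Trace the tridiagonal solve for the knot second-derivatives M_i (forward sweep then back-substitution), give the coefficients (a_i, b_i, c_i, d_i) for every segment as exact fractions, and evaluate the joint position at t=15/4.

Δ: Δ0=4/3, Δ1=1
row 1: diag=8, rhs=-2; c'=1/8, d'=-1/4
back: M1=-1/4
M: M0=0, M1=-1/4, M2=0
seg 0: a=-4, c=M0/2=0, d=(M1−M0)/(6·3)=-1/72, b=Δ0−h0·(2M0+M1)/6=35/24
seg 1: a=0, c=M1/2=-1/8, d=(M2−M1)/(6·1)=1/24, b=Δ1−h1·(2M1+M2)/6=13/12
t_q=15/4 → seg 1, τ=3/4; S=0+13/12·τ+-1/8·τ²+1/24·τ³=389/512

  seg 0: a=-4 b=35/24 c=0 d=-1/72
  seg 1: a=0 b=13/12 c=-1/8 d=1/24
S(15/4) = 389/512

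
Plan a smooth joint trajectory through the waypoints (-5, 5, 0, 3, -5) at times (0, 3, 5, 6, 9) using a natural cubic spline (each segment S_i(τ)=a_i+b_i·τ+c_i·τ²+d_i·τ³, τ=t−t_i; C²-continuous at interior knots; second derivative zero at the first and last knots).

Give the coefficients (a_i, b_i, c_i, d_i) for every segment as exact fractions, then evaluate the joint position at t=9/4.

  seg 0: a=-5 b=5161/876 c=0 d=-83/292
  seg 1: a=5 b=-781/438 c=-747/292 d=1927/1752
  seg 2: a=0 b=259/219 c=295/73 d=-487/219
  seg 3: a=3 b=568/219 c=-192/73 d=64/219
S(9/4) = 93781/18688

Δ: Δ0=10/3, Δ1=-5/2, Δ2=3, Δ3=-8/3
row 1: diag=10, rhs=-35; c'=1/5, d'=-7/2
row 2: denom=6−2·1/5=28/5; d'=(33−2·-7/2)/(28/5)=50/7
row 3: denom=8−1·5/28=219/28; d'=(-34−1·50/7)/(219/28)=-384/73
back: M3=-384/73
back: M2=50/7−5/28·-384/73=590/73
back: M1=-7/2−1/5·590/73=-747/146
M: M0=0, M1=-747/146, M2=590/73, M3=-384/73, M4=0
seg 0: a=-5, c=M0/2=0, d=(M1−M0)/(6·3)=-83/292, b=Δ0−h0·(2M0+M1)/6=5161/876
seg 1: a=5, c=M1/2=-747/292, d=(M2−M1)/(6·2)=1927/1752, b=Δ1−h1·(2M1+M2)/6=-781/438
seg 2: a=0, c=M2/2=295/73, d=(M3−M2)/(6·1)=-487/219, b=Δ2−h2·(2M2+M3)/6=259/219
seg 3: a=3, c=M3/2=-192/73, d=(M4−M3)/(6·3)=64/219, b=Δ3−h3·(2M3+M4)/6=568/219
t_q=9/4 → seg 0, τ=9/4; S=-5+5161/876·τ+0·τ²+-83/292·τ³=93781/18688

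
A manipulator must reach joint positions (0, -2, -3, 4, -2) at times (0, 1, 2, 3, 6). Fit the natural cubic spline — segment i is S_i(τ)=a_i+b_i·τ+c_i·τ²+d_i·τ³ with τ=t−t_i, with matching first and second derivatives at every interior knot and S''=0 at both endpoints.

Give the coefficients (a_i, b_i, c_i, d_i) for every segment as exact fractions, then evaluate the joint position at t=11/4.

  seg 0: a=0 b=-95/58 c=0 d=-21/58
  seg 1: a=-2 b=-79/29 c=-63/58 d=163/58
  seg 2: a=-3 b=205/58 c=213/29 d=-225/58
  seg 3: a=4 b=191/29 c=-249/58 d=83/174
S(11/4) = 7965/3712

Δ: Δ0=-2, Δ1=-1, Δ2=7, Δ3=-2
row 1: diag=4, rhs=6; c'=1/4, d'=3/2
row 2: denom=4−1·1/4=15/4; d'=(48−1·3/2)/(15/4)=62/5
row 3: denom=8−1·4/15=116/15; d'=(-54−1·62/5)/(116/15)=-249/29
back: M3=-249/29
back: M2=62/5−4/15·-249/29=426/29
back: M1=3/2−1/4·426/29=-63/29
M: M0=0, M1=-63/29, M2=426/29, M3=-249/29, M4=0
seg 0: a=0, c=M0/2=0, d=(M1−M0)/(6·1)=-21/58, b=Δ0−h0·(2M0+M1)/6=-95/58
seg 1: a=-2, c=M1/2=-63/58, d=(M2−M1)/(6·1)=163/58, b=Δ1−h1·(2M1+M2)/6=-79/29
seg 2: a=-3, c=M2/2=213/29, d=(M3−M2)/(6·1)=-225/58, b=Δ2−h2·(2M2+M3)/6=205/58
seg 3: a=4, c=M3/2=-249/58, d=(M4−M3)/(6·3)=83/174, b=Δ3−h3·(2M3+M4)/6=191/29
t_q=11/4 → seg 2, τ=3/4; S=-3+205/58·τ+213/29·τ²+-225/58·τ³=7965/3712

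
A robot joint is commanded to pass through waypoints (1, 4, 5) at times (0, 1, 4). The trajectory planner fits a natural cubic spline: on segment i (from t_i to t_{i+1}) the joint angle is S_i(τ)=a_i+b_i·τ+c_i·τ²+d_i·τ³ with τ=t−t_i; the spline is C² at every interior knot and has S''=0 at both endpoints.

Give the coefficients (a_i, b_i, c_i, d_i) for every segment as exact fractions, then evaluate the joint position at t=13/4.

Δ: Δ0=3, Δ1=1/3
row 1: diag=8, rhs=-16; c'=3/8, d'=-2
back: M1=-2
M: M0=0, M1=-2, M2=0
seg 0: a=1, c=M0/2=0, d=(M1−M0)/(6·1)=-1/3, b=Δ0−h0·(2M0+M1)/6=10/3
seg 1: a=4, c=M1/2=-1, d=(M2−M1)/(6·3)=1/9, b=Δ1−h1·(2M1+M2)/6=7/3
t_q=13/4 → seg 1, τ=9/4; S=4+7/3·τ+-1·τ²+1/9·τ³=349/64

  seg 0: a=1 b=10/3 c=0 d=-1/3
  seg 1: a=4 b=7/3 c=-1 d=1/9
S(13/4) = 349/64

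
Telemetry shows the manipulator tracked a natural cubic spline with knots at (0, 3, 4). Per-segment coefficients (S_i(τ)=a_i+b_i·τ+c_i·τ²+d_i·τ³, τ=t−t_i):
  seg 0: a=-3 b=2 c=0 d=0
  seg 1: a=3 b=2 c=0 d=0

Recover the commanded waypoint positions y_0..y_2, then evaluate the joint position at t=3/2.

y_0 = S_0(0) = a_0 = -3
y_1 = S_1(0) = a_1 = 3
y_2 = S_1(1) = 5
t_q=3/2 is in segment 0 (τ=3/2); S_0(τ)=0

y_0=-3 y_1=3 y_2=5
S(3/2) = 0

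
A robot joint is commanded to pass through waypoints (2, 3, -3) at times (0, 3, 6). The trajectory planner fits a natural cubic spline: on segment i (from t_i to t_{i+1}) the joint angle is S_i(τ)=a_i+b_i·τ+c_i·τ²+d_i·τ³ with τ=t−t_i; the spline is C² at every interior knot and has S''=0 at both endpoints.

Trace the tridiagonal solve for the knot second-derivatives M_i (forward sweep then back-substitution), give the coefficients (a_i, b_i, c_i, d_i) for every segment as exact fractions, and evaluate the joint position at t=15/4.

Δ: Δ0=1/3, Δ1=-2
row 1: diag=12, rhs=-14; c'=1/4, d'=-7/6
back: M1=-7/6
M: M0=0, M1=-7/6, M2=0
seg 0: a=2, c=M0/2=0, d=(M1−M0)/(6·3)=-7/108, b=Δ0−h0·(2M0+M1)/6=11/12
seg 1: a=3, c=M1/2=-7/12, d=(M2−M1)/(6·3)=7/108, b=Δ1−h1·(2M1+M2)/6=-5/6
t_q=15/4 → seg 1, τ=3/4; S=3+-5/6·τ+-7/12·τ²+7/108·τ³=531/256

  seg 0: a=2 b=11/12 c=0 d=-7/108
  seg 1: a=3 b=-5/6 c=-7/12 d=7/108
S(15/4) = 531/256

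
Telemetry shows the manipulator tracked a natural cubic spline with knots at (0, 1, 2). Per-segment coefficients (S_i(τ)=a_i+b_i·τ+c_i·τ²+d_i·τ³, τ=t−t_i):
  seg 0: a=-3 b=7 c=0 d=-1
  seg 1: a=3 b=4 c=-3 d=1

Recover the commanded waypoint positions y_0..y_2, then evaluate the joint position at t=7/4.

y_0=-3 y_1=3 y_2=5
S(7/4) = 303/64

y_0 = S_0(0) = a_0 = -3
y_1 = S_1(0) = a_1 = 3
y_2 = S_1(1) = 5
t_q=7/4 is in segment 1 (τ=3/4); S_1(τ)=303/64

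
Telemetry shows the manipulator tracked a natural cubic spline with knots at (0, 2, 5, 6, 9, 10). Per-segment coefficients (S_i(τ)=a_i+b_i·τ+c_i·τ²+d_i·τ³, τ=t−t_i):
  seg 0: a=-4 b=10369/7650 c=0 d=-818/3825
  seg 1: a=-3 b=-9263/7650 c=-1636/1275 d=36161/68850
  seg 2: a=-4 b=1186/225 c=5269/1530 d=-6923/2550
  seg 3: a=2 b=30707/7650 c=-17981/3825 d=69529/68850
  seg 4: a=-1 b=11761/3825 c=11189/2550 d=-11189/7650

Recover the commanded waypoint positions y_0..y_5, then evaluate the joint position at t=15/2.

y_0 = S_0(0) = a_0 = -4
y_1 = S_1(0) = a_1 = -3
y_2 = S_2(0) = a_2 = -4
y_3 = S_3(0) = a_3 = 2
y_4 = S_4(0) = a_4 = -1
y_5 = S_4(1) = 5
t_q=15/2 is in segment 3 (τ=3/2); S_3(τ)=1159/1360

y_0=-4 y_1=-3 y_2=-4 y_3=2 y_4=-1 y_5=5
S(15/2) = 1159/1360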